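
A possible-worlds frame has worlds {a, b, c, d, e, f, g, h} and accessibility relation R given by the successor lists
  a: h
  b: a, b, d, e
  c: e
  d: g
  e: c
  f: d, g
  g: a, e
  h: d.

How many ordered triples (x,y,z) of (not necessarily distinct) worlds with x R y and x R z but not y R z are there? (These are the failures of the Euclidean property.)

24

Enumerating: (a,h,h), (b,a,a), (b,a,b), (b,a,d), (b,a,e), (b,d,a), (b,d,b), (b,d,d), (b,d,e), (b,e,a), (b,e,b), (b,e,d), … and 12 more.
Total: 24.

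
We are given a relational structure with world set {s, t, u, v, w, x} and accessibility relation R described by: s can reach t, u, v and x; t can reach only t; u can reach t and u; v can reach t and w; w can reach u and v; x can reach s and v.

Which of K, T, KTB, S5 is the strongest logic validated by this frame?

K

Reflexive (axiom T): no — s is not related to itself.
Symmetric (axiom B): no — s R t but not t R s.
Euclidean (axiom 5): no — s R t and s R u, but not t R u.
So F validates K; T would additionally require R to be reflexive. The strongest is K.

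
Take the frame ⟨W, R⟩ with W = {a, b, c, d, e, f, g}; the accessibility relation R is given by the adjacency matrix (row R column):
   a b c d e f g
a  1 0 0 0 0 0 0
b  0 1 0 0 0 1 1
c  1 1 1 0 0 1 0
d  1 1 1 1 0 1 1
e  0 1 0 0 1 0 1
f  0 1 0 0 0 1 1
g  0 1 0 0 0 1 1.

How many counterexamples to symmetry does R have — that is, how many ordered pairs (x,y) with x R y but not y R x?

Enumerating: (c,a), (c,b), (c,f), (d,a), (d,b), (d,c), (d,f), (d,g), (e,b), (e,g).

10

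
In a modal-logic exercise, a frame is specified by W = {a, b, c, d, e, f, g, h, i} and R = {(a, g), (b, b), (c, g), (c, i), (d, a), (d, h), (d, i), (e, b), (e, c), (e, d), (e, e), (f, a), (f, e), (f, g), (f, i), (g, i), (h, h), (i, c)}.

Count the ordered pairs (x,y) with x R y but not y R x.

13

Enumerating: (a,g), (c,g), (d,a), (d,h), (d,i), (e,b), (e,c), (e,d), (f,a), (f,e), (f,g), (f,i), (g,i).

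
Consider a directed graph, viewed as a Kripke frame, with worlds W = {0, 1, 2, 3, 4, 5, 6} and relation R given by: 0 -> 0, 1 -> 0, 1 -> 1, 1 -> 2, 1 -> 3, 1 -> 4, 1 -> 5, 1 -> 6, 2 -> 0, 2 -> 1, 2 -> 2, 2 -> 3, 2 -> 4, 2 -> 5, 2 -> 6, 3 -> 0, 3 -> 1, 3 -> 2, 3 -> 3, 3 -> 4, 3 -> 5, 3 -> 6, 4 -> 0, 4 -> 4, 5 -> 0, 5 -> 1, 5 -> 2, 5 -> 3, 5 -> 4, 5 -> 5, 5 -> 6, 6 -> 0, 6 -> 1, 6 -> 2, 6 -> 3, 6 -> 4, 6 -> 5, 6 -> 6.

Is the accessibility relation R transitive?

Yes

Transitive: yes — every two-step R-path is closed by a direct edge.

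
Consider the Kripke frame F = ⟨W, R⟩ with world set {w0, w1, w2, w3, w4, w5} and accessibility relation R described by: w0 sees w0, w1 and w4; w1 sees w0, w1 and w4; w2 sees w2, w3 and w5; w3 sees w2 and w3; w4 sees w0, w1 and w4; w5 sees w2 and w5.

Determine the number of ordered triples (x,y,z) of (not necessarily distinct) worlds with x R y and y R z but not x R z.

2

Enumerating: (w3,w2,w5), (w5,w2,w3).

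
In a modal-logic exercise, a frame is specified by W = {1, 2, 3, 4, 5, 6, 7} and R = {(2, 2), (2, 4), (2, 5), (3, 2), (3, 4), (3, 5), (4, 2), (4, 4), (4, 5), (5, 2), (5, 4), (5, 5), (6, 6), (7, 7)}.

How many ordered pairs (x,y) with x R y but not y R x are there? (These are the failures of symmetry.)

Enumerating: (3,2), (3,4), (3,5).

3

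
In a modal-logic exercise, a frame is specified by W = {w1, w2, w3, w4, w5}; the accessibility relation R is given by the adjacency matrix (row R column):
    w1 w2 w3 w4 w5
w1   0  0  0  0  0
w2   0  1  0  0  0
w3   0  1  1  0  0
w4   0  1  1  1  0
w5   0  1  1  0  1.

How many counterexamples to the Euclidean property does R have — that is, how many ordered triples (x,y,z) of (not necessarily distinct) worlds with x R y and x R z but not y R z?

7

Enumerating: (w3,w2,w3), (w4,w2,w3), (w4,w2,w4), (w4,w3,w4), (w5,w2,w3), (w5,w2,w5), (w5,w3,w5).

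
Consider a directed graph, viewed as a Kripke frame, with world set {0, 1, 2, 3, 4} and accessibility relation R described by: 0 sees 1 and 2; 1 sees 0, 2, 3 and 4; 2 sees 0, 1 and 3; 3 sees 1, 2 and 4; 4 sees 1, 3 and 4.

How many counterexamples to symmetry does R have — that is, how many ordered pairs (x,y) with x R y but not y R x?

R is symmetric; there are no such tuples.

0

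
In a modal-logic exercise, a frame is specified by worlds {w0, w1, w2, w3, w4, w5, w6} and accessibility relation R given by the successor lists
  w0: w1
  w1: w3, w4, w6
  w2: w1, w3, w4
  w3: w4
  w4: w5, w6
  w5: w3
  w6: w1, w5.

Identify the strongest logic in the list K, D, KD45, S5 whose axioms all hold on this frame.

D

Serial (axiom D): yes — every world has a successor (e.g. w0 R w1).
Euclidean (axiom 5): no — w1 R w3 and w1 R w6, but not w3 R w6.
Transitive (axiom 4): no — w0 R w1 and w1 R w3, but not w0 R w3.
Reflexive (axiom T): no — w0 is not related to itself.
So F validates K, D; KD45 would additionally require R to be Euclidean and transitive. The strongest is D.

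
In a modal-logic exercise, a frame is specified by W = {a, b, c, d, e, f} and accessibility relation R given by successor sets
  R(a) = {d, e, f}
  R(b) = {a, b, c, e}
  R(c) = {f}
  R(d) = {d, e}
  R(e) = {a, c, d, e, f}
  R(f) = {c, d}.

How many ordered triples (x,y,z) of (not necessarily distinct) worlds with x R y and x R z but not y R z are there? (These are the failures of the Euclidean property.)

Enumerating: (a,d,f), (a,f,e), (a,f,f), (b,a,a), (b,a,b), (b,a,c), (b,c,a), (b,c,b), (b,c,c), (b,c,e), (b,e,b), (c,f,f), … and 15 more.
Total: 27.

27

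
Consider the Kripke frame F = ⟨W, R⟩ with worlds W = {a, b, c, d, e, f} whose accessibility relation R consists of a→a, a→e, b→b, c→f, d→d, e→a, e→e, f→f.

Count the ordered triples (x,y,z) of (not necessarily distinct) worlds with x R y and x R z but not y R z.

0

R is Euclidean; there are no such tuples.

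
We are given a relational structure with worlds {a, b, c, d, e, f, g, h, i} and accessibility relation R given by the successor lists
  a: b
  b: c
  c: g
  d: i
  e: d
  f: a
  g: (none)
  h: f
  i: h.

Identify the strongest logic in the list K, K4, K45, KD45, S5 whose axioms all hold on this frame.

Transitive (axiom 4): no — a R b and b R c, but not a R c.
Euclidean (axiom 5): no — a R b and a R b, but not b R b.
Serial (axiom D): no — g has no R-successor.
Reflexive (axiom T): no — a is not related to itself.
So F validates K; K4 would additionally require R to be transitive. The strongest is K.

K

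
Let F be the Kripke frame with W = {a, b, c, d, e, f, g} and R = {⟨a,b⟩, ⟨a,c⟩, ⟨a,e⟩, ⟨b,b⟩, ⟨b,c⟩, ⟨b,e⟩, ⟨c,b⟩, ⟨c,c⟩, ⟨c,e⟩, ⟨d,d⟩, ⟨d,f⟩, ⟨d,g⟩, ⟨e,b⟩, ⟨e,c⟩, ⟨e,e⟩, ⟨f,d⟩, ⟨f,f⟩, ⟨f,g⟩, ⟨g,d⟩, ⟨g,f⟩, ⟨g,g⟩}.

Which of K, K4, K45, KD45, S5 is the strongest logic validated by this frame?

Transitive (axiom 4): yes — every two-step R-path is closed by a direct edge.
Euclidean (axiom 5): yes — any two successors of a common world are R-related.
Serial (axiom D): yes — every world has a successor (e.g. a R b).
Reflexive (axiom T): no — a is not related to itself.
So F validates K, K4, K45, KD45; S5 would additionally require R to be reflexive. The strongest is KD45.

KD45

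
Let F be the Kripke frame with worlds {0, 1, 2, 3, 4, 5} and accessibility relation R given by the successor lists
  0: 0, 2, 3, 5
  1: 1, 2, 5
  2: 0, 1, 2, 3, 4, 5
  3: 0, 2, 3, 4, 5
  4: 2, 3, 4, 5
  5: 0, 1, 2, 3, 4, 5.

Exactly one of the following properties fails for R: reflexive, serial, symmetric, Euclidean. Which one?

Euclidean

Reflexive: yes — every world is R-related to itself.
Serial: yes — every world has a successor (e.g. 0 R 0).
Symmetric: yes — every pair in R has its reverse in R.
Euclidean: no — 2 R 0 and 2 R 1, but not 0 R 1.
Only Euclidean fails.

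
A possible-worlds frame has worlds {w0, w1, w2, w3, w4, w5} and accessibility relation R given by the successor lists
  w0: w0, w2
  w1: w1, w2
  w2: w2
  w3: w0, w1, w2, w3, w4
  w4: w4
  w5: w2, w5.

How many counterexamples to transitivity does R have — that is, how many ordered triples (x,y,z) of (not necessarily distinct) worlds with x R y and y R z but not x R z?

0

R is transitive; there are no such tuples.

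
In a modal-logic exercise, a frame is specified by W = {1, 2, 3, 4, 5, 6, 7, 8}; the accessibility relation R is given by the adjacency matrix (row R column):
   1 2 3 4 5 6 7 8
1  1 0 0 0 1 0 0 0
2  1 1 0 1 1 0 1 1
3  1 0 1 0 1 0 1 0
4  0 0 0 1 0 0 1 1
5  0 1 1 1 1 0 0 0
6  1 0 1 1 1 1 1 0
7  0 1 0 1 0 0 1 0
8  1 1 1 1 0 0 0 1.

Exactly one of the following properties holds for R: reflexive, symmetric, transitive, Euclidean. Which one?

Reflexive: yes — every world is R-related to itself.
Symmetric: no — 1 R 5 but not 5 R 1.
Transitive: no — 1 R 5 and 5 R 2, but not 1 R 2.
Euclidean: no — 2 R 1 and 2 R 4, but not 1 R 4.
Only reflexive holds.

reflexive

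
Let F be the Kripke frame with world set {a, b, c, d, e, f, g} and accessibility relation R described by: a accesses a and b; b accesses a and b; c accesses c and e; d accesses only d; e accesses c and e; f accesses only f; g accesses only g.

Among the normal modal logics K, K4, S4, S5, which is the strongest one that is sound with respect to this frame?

S5

Transitive (axiom 4): yes — every two-step R-path is closed by a direct edge.
Reflexive (axiom T): yes — every world is R-related to itself.
Euclidean (axiom 5): yes — any two successors of a common world are R-related.
So F validates K, K4, S4, S5. The strongest is S5.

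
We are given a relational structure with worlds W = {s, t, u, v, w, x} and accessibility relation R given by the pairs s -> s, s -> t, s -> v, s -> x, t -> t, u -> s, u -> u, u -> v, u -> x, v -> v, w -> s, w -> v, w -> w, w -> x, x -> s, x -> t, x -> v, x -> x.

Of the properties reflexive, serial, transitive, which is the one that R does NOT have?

transitive

Reflexive: yes — every world is R-related to itself.
Serial: yes — every world has a successor (e.g. s R s).
Transitive: no — u R s and s R t, but not u R t.
Only transitive fails.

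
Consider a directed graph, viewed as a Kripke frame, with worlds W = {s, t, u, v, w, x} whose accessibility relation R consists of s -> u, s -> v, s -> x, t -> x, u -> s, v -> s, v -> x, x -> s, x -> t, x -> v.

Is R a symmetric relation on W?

Yes

Symmetric: yes — every pair in R has its reverse in R.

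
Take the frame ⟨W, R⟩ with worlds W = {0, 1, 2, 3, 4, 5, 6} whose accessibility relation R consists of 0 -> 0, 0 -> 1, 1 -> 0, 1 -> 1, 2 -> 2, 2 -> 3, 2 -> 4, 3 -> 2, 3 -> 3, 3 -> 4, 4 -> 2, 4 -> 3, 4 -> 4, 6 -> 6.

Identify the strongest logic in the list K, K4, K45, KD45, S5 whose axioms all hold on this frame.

Transitive (axiom 4): yes — every two-step R-path is closed by a direct edge.
Euclidean (axiom 5): yes — any two successors of a common world are R-related.
Serial (axiom D): no — 5 has no R-successor.
Reflexive (axiom T): no — 5 is not related to itself.
So F validates K, K4, K45; KD45 would additionally require R to be serial. The strongest is K45.

K45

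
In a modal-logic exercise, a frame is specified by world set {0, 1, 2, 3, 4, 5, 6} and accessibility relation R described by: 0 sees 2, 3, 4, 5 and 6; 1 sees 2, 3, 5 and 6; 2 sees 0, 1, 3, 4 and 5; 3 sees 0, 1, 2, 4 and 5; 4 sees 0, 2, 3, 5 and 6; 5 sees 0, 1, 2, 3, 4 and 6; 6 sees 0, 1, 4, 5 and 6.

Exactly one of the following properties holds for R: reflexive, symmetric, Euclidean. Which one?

symmetric

Reflexive: no — 0 is not related to itself.
Symmetric: yes — every pair in R has its reverse in R.
Euclidean: no — 0 R 2 and 0 R 6, but not 2 R 6.
Only symmetric holds.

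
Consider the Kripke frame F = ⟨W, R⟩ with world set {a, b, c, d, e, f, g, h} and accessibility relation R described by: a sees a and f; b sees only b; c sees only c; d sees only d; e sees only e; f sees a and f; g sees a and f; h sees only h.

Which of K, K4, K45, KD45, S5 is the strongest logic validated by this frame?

Transitive (axiom 4): yes — every two-step R-path is closed by a direct edge.
Euclidean (axiom 5): yes — any two successors of a common world are R-related.
Serial (axiom D): yes — every world has a successor (e.g. a R a).
Reflexive (axiom T): no — g is not related to itself.
So F validates K, K4, K45, KD45; S5 would additionally require R to be reflexive. The strongest is KD45.

KD45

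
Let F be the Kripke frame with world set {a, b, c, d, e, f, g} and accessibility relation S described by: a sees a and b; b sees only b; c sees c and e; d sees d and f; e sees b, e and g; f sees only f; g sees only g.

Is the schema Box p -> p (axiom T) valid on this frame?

Yes

The schema T characterises exactly the reflexive frames.
Reflexive: yes — every world is S-related to itself.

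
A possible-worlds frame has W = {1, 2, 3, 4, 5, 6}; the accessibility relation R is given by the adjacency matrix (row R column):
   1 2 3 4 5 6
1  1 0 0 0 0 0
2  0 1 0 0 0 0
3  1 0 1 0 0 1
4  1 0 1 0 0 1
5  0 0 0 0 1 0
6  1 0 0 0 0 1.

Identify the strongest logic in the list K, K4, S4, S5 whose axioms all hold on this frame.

Transitive (axiom 4): yes — every two-step R-path is closed by a direct edge.
Reflexive (axiom T): no — 4 is not related to itself.
Euclidean (axiom 5): no — 3 R 1 and 3 R 6, but not 1 R 6.
So F validates K, K4; S4 would additionally require R to be reflexive. The strongest is K4.

K4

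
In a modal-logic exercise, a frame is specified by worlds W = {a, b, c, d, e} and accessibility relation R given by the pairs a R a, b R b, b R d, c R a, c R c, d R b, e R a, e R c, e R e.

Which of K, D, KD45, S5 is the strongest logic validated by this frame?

Serial (axiom D): yes — every world has a successor (e.g. a R a).
Euclidean (axiom 5): no — e R a and e R c, but not a R c.
Transitive (axiom 4): no — d R b and b R d, but not d R d.
Reflexive (axiom T): no — d is not related to itself.
So F validates K, D; KD45 would additionally require R to be Euclidean and transitive. The strongest is D.

D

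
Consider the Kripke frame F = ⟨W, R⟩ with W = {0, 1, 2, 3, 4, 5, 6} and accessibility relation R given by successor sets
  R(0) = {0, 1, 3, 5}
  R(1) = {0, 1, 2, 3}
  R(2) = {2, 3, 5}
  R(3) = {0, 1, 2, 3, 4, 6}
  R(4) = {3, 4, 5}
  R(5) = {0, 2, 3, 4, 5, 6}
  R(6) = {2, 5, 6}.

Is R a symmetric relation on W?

Symmetric: no — 1 R 2 but not 2 R 1.

No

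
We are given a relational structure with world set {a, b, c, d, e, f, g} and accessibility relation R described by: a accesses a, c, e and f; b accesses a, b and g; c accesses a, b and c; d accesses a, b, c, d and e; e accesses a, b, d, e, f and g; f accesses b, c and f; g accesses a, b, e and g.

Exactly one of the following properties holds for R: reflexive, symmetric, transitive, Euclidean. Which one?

Reflexive: yes — every world is R-related to itself.
Symmetric: no — a R f but not f R a.
Transitive: no — a R c and c R b, but not a R b.
Euclidean: no — a R c and a R e, but not c R e.
Only reflexive holds.

reflexive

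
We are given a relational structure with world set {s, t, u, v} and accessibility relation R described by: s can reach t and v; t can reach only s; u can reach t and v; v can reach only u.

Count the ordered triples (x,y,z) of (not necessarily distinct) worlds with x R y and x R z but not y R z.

Enumerating: (s,t,t), (s,t,v), (s,v,t), (s,v,v), (t,s,s), (u,t,t), (u,t,v), (u,v,t), (u,v,v), (v,u,u).

10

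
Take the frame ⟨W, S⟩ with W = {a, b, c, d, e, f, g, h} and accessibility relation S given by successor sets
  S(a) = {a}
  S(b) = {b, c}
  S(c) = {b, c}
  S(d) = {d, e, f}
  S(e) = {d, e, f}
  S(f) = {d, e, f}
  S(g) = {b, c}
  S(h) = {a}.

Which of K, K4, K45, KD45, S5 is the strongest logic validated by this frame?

KD45

Transitive (axiom 4): yes — every two-step S-path is closed by a direct edge.
Euclidean (axiom 5): yes — any two successors of a common world are S-related.
Serial (axiom D): yes — every world has a successor (e.g. a S a).
Reflexive (axiom T): no — g is not related to itself.
So F validates K, K4, K45, KD45; S5 would additionally require S to be reflexive. The strongest is KD45.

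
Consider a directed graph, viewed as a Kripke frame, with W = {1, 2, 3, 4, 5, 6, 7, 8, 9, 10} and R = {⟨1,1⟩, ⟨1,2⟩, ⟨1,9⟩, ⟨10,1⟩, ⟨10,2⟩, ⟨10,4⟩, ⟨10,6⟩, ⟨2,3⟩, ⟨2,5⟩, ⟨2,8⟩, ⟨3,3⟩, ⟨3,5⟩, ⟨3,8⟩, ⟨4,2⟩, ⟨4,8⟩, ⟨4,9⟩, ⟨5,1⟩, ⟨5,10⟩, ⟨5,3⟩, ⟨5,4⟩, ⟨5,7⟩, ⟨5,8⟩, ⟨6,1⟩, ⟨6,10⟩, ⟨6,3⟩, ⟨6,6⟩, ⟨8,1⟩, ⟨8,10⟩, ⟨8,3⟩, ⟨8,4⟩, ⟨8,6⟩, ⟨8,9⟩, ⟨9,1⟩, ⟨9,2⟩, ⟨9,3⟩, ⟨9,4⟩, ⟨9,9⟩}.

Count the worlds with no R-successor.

1

Enumerating: 7.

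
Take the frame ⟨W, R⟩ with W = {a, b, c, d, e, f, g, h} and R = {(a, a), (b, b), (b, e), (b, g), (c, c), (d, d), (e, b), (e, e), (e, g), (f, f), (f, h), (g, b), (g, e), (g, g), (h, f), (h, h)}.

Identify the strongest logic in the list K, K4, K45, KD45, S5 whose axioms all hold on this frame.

Transitive (axiom 4): yes — every two-step R-path is closed by a direct edge.
Euclidean (axiom 5): yes — any two successors of a common world are R-related.
Serial (axiom D): yes — every world has a successor (e.g. a R a).
Reflexive (axiom T): yes — every world is R-related to itself.
So F validates K, K4, K45, KD45, S5. The strongest is S5.

S5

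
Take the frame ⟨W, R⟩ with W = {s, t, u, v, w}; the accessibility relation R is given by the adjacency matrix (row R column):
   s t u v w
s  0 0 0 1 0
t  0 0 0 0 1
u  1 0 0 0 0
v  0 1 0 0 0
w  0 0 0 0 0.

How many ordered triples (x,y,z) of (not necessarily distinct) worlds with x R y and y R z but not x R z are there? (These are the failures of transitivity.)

3

Enumerating: (s,v,t), (u,s,v), (v,t,w).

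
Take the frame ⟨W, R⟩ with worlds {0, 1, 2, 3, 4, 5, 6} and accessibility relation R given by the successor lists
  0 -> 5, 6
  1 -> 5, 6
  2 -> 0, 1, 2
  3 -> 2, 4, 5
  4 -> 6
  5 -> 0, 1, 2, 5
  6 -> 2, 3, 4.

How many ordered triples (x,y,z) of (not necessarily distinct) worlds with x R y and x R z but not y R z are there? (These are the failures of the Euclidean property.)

Enumerating: (0,5,6), (0,6,5), (0,6,6), (1,5,6), (1,6,5), (1,6,6), (2,0,0), (2,0,1), (2,0,2), (2,1,0), (2,1,1), (2,1,2), … and 20 more.
Total: 32.

32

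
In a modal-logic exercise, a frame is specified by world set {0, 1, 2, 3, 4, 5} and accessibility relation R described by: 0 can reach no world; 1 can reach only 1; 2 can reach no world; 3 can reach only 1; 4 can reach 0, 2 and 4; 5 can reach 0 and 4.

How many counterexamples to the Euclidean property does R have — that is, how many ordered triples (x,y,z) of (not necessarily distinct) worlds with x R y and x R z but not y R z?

8

Enumerating: (4,0,0), (4,0,2), (4,0,4), (4,2,0), (4,2,2), (4,2,4), (5,0,0), (5,0,4).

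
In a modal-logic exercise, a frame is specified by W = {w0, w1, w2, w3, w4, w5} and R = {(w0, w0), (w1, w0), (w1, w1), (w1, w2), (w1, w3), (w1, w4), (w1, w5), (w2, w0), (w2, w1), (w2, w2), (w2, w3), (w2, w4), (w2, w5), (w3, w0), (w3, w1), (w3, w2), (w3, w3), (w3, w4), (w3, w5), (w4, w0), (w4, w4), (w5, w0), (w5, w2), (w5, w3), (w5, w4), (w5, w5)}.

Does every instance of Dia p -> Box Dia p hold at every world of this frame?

The schema 5 characterises exactly the Euclidean frames.
Euclidean: no — w1 R w0 and w1 R w2, but not w0 R w2.

No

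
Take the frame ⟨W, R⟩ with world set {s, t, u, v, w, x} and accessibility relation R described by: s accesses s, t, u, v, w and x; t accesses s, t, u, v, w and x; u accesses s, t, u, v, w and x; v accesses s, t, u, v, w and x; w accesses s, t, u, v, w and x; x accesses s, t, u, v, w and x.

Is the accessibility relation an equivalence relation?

Yes

Reflexive: yes — every world is R-related to itself.
Symmetric: yes — every pair in R has its reverse in R.
Transitive: yes — every two-step R-path is closed by a direct edge.
So R is an equivalence relation.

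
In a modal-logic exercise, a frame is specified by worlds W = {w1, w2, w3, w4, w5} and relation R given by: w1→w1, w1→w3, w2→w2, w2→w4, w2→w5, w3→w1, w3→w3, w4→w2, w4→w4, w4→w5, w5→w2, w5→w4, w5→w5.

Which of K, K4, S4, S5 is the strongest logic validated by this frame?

S5

Transitive (axiom 4): yes — every two-step R-path is closed by a direct edge.
Reflexive (axiom T): yes — every world is R-related to itself.
Euclidean (axiom 5): yes — any two successors of a common world are R-related.
So F validates K, K4, S4, S5. The strongest is S5.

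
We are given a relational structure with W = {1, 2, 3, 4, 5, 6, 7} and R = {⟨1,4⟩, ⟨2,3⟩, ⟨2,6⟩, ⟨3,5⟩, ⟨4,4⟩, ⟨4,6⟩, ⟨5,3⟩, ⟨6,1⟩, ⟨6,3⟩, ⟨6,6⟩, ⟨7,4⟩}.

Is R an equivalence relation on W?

No

Reflexive: no — 1 is not related to itself.
Symmetric: no — 1 R 4 but not 4 R 1.
Transitive: no — 1 R 4 and 4 R 6, but not 1 R 6.
So R is not an equivalence relation.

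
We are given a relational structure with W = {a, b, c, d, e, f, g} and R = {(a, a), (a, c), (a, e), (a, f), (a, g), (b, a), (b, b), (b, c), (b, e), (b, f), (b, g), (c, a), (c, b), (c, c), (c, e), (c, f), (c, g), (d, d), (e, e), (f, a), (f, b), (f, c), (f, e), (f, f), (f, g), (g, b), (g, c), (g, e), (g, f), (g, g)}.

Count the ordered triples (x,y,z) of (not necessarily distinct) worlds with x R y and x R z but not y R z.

30

Enumerating: (a,e,a), (a,e,c), (a,e,f), (a,e,g), (a,g,a), (b,a,b), (b,e,a), (b,e,b), (b,e,c), (b,e,f), (b,e,g), (b,g,a), … and 18 more.
Total: 30.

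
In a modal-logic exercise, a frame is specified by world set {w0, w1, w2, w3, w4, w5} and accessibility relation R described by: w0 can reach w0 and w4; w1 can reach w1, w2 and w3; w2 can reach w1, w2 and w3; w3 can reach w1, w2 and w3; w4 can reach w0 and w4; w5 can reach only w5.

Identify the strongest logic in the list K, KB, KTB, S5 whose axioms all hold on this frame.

Symmetric (axiom B): yes — every pair in R has its reverse in R.
Reflexive (axiom T): yes — every world is R-related to itself.
Euclidean (axiom 5): yes — any two successors of a common world are R-related.
So F validates K, KB, KTB, S5. The strongest is S5.

S5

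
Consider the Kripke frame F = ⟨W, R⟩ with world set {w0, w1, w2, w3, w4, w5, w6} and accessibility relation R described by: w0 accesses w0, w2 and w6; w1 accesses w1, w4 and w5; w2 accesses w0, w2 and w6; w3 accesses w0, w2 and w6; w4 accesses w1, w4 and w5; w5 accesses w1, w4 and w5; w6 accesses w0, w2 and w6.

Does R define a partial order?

No

Reflexive: no — w3 is not related to itself.
Transitive: yes — every two-step R-path is closed by a direct edge.
Antisymmetric: no — w0 R w2 and w2 R w0 with w0 ≠ w2.
So R is not a partial order.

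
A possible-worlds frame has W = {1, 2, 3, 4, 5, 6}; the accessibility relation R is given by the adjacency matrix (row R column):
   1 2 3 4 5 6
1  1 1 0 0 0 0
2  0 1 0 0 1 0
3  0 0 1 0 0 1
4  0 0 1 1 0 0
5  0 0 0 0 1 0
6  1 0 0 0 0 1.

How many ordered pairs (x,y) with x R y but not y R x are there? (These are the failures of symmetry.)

5

Enumerating: (1,2), (2,5), (3,6), (4,3), (6,1).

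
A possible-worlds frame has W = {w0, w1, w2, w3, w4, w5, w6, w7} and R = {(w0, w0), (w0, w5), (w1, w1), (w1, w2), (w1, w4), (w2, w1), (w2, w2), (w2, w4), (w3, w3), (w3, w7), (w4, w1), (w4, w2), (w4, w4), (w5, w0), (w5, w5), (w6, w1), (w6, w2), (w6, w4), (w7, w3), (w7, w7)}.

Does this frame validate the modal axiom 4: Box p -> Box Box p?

Yes

By correspondence theory, 4 is valid on a frame iff R is transitive.
Transitive: yes — every two-step R-path is closed by a direct edge.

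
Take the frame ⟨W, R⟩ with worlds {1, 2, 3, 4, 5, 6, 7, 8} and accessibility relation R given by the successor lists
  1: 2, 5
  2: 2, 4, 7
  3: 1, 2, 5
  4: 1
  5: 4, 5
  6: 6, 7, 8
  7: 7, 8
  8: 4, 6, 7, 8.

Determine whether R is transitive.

Transitive: no — 1 R 2 and 2 R 4, but not 1 R 4.

No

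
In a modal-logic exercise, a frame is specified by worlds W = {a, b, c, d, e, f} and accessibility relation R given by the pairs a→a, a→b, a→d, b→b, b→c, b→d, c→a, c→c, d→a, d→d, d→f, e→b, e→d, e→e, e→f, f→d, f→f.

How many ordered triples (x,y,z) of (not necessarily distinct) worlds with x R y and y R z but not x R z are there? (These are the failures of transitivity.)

11

Enumerating: (a,b,c), (a,d,f), (b,c,a), (b,d,a), (b,d,f), (c,a,b), (c,a,d), (d,a,b), (e,b,c), (e,d,a), (f,d,a).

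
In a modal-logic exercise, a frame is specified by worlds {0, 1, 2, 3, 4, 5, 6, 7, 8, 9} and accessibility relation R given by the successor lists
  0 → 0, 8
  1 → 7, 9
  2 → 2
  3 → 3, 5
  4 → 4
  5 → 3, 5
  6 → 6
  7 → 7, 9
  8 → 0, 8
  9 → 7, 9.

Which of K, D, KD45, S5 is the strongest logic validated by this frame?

KD45

Serial (axiom D): yes — every world has a successor (e.g. 0 R 0).
Euclidean (axiom 5): yes — any two successors of a common world are R-related.
Transitive (axiom 4): yes — every two-step R-path is closed by a direct edge.
Reflexive (axiom T): no — 1 is not related to itself.
So F validates K, D, KD45; S5 would additionally require R to be reflexive. The strongest is KD45.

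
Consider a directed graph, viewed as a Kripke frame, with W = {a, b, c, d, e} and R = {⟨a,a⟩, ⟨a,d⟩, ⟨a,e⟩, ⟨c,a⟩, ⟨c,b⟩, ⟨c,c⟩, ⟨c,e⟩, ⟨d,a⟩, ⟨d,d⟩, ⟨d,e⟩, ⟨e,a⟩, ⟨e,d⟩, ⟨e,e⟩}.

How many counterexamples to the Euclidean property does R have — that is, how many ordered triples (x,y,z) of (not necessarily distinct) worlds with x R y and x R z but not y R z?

Enumerating: (c,a,b), (c,a,c), (c,b,a), (c,b,b), (c,b,c), (c,b,e), (c,e,b), (c,e,c).

8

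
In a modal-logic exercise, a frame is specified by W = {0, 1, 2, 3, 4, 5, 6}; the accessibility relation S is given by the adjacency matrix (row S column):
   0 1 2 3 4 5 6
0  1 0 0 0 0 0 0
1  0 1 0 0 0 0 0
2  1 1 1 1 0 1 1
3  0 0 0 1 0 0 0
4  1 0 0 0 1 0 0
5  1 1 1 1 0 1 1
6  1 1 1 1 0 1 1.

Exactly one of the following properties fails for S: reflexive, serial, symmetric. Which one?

Reflexive: yes — every world is S-related to itself.
Serial: yes — every world has a successor (e.g. 0 S 0).
Symmetric: no — 2 S 0 but not 0 S 2.
Only symmetric fails.

symmetric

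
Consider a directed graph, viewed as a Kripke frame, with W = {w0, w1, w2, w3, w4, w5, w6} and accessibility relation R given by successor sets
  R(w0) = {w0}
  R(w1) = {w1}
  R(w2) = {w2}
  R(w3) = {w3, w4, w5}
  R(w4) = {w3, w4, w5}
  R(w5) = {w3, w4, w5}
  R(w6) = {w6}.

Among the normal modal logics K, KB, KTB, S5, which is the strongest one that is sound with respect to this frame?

S5

Symmetric (axiom B): yes — every pair in R has its reverse in R.
Reflexive (axiom T): yes — every world is R-related to itself.
Euclidean (axiom 5): yes — any two successors of a common world are R-related.
So F validates K, KB, KTB, S5. The strongest is S5.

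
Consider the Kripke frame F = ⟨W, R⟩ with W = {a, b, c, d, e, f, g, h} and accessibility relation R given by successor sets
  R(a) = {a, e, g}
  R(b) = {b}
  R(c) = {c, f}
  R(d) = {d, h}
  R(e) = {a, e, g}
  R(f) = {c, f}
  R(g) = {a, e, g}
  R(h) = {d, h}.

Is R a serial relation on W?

Serial: yes — every world has a successor (e.g. a R a).

Yes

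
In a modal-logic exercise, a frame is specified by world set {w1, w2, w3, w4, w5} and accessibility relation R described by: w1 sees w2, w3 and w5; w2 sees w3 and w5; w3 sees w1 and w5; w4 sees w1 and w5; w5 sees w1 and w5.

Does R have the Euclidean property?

No

Euclidean: no — w1 R w3 and w1 R w2, but not w3 R w2.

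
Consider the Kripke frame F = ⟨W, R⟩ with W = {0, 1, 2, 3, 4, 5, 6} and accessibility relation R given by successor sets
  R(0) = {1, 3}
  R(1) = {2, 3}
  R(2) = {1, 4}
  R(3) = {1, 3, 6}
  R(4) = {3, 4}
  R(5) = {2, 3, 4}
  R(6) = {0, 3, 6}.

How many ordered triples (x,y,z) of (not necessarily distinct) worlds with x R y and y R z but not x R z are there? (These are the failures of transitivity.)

Enumerating: (0,1,2), (0,3,6), (1,2,1), (1,2,4), (1,3,1), (1,3,6), (2,1,2), (2,1,3), (2,4,3), (3,1,2), (3,6,0), (4,3,1), (4,3,6), (5,2,1), (5,3,1), (5,3,6), (6,0,1), (6,3,1).

18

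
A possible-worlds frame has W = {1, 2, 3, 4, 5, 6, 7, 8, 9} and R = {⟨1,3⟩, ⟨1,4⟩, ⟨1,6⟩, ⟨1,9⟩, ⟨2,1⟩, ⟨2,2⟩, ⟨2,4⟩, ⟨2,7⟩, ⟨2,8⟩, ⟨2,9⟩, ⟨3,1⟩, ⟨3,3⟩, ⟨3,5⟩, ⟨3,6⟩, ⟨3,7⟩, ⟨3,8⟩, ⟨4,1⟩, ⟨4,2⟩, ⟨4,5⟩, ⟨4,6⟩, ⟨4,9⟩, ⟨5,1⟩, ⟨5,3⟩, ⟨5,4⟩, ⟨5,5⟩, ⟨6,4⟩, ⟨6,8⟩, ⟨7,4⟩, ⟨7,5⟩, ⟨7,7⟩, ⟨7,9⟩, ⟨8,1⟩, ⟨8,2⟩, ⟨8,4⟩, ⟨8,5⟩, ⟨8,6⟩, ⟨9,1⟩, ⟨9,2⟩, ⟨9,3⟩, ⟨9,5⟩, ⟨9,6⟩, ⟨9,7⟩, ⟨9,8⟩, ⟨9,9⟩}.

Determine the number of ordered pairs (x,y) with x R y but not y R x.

17

Enumerating: (1,6), (2,1), (2,7), (3,6), (3,7), (3,8), (4,9), (5,1), (7,4), (7,5), (8,1), (8,4), (8,5), (9,3), (9,5), (9,6), (9,8).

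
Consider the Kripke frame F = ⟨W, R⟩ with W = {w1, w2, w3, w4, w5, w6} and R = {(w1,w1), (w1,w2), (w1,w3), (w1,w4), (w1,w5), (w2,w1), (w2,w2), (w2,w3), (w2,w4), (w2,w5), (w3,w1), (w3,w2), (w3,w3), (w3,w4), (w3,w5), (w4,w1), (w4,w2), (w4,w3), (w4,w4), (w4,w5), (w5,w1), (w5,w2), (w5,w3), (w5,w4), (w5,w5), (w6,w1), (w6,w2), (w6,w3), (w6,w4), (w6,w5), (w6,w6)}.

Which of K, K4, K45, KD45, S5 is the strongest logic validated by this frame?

K4

Transitive (axiom 4): yes — every two-step R-path is closed by a direct edge.
Euclidean (axiom 5): no — w6 R w1 and w6 R w6, but not w1 R w6.
Serial (axiom D): yes — every world has a successor (e.g. w1 R w1).
Reflexive (axiom T): yes — every world is R-related to itself.
So F validates K, K4; K45 would additionally require R to be Euclidean. The strongest is K4.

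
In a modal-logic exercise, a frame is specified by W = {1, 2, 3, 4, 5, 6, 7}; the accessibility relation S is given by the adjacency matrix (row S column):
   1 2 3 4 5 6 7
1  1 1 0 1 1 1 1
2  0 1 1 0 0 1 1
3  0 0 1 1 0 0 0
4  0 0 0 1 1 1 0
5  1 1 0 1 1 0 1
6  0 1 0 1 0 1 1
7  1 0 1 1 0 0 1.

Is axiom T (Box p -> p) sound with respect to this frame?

Yes

By correspondence theory, T is valid on a frame iff S is reflexive.
Reflexive: yes — every world is S-related to itself.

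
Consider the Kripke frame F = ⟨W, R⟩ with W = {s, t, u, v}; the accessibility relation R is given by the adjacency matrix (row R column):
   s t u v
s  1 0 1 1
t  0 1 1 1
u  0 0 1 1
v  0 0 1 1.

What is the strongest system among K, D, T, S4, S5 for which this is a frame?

S4

Serial (axiom D): yes — every world has a successor (e.g. s R s).
Reflexive (axiom T): yes — every world is R-related to itself.
Transitive (axiom 4): yes — every two-step R-path is closed by a direct edge.
Euclidean (axiom 5): no — s R u and s R s, but not u R s.
So F validates K, D, T, S4; S5 would additionally require R to be Euclidean. The strongest is S4.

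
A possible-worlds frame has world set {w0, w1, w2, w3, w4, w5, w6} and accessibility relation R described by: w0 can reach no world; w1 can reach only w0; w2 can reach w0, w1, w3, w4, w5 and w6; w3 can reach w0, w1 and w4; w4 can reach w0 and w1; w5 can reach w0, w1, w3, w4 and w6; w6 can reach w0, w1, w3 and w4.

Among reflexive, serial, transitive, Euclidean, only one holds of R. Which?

Reflexive: no — w0 is not related to itself.
Serial: no — w0 has no R-successor.
Transitive: yes — every two-step R-path is closed by a direct edge.
Euclidean: no — w2 R w0 and w2 R w1, but not w0 R w1.
Only transitive holds.

transitive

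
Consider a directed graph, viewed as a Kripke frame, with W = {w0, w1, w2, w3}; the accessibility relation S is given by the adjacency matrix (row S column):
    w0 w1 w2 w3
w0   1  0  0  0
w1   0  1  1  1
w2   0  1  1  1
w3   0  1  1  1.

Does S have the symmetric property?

Yes

Symmetric: yes — every pair in S has its reverse in S.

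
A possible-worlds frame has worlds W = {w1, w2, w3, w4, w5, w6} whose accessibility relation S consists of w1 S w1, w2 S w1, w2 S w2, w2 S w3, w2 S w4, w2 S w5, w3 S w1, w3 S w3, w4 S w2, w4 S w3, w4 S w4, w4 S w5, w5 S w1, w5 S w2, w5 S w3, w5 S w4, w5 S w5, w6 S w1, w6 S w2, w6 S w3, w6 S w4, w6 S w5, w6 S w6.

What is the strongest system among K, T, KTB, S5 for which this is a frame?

T

Reflexive (axiom T): yes — every world is S-related to itself.
Symmetric (axiom B): no — w2 S w1 but not w1 S w2.
Euclidean (axiom 5): no — w2 S w1 and w2 S w3, but not w1 S w3.
So F validates K, T; KTB would additionally require S to be symmetric. The strongest is T.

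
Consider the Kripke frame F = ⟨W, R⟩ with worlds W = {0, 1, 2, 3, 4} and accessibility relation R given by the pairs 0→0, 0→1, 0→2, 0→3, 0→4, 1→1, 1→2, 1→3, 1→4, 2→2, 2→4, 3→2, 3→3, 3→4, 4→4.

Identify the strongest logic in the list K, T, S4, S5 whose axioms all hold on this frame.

S4

Reflexive (axiom T): yes — every world is R-related to itself.
Transitive (axiom 4): yes — every two-step R-path is closed by a direct edge.
Euclidean (axiom 5): no — 0 R 2 and 0 R 1, but not 2 R 1.
So F validates K, T, S4; S5 would additionally require R to be Euclidean. The strongest is S4.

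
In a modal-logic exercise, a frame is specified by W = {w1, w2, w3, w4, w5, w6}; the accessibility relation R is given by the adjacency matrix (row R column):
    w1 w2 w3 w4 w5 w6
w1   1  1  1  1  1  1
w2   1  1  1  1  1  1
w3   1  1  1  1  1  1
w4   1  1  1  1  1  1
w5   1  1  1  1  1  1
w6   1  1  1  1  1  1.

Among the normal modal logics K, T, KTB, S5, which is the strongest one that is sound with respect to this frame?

S5

Reflexive (axiom T): yes — every world is R-related to itself.
Symmetric (axiom B): yes — every pair in R has its reverse in R.
Euclidean (axiom 5): yes — any two successors of a common world are R-related.
So F validates K, T, KTB, S5. The strongest is S5.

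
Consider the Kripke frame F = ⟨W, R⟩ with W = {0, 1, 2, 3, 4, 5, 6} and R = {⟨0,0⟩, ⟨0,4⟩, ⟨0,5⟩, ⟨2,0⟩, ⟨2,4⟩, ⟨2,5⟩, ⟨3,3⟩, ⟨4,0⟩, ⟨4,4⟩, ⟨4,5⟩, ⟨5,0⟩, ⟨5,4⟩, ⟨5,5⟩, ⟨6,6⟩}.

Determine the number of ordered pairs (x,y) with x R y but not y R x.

3

Enumerating: (2,0), (2,4), (2,5).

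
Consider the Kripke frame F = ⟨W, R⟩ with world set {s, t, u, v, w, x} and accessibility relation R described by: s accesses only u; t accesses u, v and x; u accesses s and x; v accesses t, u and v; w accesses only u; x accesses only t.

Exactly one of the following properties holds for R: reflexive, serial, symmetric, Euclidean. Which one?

serial

Reflexive: no — s is not related to itself.
Serial: yes — every world has a successor (e.g. s R u).
Symmetric: no — t R u but not u R t.
Euclidean: no — t R u and t R v, but not u R v.
Only serial holds.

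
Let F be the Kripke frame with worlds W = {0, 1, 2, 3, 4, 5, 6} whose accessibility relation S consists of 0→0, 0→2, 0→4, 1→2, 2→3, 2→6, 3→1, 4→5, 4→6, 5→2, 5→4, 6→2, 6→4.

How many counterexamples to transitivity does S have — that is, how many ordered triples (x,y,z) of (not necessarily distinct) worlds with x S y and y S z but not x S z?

22

Enumerating: (0,2,3), (0,2,6), (0,4,5), (0,4,6), (1,2,3), (1,2,6), (2,3,1), (2,6,2), (2,6,4), (3,1,2), (4,5,2), (4,5,4), … and 10 more.
Total: 22.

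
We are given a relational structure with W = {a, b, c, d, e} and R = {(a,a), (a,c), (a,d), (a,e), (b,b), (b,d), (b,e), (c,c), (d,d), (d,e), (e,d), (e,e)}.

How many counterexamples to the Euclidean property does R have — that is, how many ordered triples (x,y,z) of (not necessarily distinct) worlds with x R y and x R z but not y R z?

9

Enumerating: (a,c,a), (a,c,d), (a,c,e), (a,d,a), (a,d,c), (a,e,a), (a,e,c), (b,d,b), (b,e,b).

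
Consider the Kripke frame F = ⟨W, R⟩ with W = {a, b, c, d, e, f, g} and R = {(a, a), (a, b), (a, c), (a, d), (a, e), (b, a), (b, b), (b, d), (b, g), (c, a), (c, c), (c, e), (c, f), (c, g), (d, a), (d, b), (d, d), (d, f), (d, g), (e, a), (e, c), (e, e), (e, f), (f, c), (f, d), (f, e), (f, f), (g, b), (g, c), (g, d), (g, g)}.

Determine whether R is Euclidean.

Euclidean: no — a R b and a R c, but not b R c.

No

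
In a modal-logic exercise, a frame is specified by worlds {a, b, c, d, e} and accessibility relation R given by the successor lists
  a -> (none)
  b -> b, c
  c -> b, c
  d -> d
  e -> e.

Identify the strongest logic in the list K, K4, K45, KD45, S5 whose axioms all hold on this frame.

K45

Transitive (axiom 4): yes — every two-step R-path is closed by a direct edge.
Euclidean (axiom 5): yes — any two successors of a common world are R-related.
Serial (axiom D): no — a has no R-successor.
Reflexive (axiom T): no — a is not related to itself.
So F validates K, K4, K45; KD45 would additionally require R to be serial. The strongest is K45.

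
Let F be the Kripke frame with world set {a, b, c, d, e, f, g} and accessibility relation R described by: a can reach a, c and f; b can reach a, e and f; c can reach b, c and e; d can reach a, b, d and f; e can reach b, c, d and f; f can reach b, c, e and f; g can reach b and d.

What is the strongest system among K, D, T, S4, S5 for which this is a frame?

D

Serial (axiom D): yes — every world has a successor (e.g. a R a).
Reflexive (axiom T): no — b is not related to itself.
Transitive (axiom 4): no — a R c and c R b, but not a R b.
Euclidean (axiom 5): no — a R c and a R f, but not c R f.
So F validates K, D; T would additionally require R to be reflexive. The strongest is D.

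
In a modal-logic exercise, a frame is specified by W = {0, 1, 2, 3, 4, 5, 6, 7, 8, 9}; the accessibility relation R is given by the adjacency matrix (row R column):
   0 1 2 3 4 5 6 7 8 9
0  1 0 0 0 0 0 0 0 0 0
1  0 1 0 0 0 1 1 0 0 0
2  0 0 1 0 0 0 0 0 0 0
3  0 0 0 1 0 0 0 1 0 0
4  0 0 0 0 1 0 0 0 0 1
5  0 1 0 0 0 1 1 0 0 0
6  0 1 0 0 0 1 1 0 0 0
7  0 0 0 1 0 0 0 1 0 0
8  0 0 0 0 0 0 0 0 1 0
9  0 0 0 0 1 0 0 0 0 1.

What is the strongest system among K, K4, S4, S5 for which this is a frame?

Transitive (axiom 4): yes — every two-step R-path is closed by a direct edge.
Reflexive (axiom T): yes — every world is R-related to itself.
Euclidean (axiom 5): yes — any two successors of a common world are R-related.
So F validates K, K4, S4, S5. The strongest is S5.

S5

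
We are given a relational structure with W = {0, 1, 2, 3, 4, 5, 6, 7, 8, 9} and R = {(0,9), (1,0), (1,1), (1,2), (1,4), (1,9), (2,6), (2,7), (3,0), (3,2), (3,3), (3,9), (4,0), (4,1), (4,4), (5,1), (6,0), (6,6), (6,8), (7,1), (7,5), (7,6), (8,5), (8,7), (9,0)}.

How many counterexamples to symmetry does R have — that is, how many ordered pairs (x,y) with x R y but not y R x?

Enumerating: (1,0), (1,2), (1,9), (2,6), (2,7), (3,0), (3,2), (3,9), (4,0), (5,1), (6,0), (6,8), (7,1), (7,5), (7,6), (8,5), (8,7).

17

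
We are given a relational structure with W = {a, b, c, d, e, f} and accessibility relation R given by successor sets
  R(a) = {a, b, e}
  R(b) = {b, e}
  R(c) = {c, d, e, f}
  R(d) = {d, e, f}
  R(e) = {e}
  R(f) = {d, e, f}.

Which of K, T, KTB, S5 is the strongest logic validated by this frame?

Reflexive (axiom T): yes — every world is R-related to itself.
Symmetric (axiom B): no — a R b but not b R a.
Euclidean (axiom 5): no — a R e and a R b, but not e R b.
So F validates K, T; KTB would additionally require R to be symmetric. The strongest is T.

T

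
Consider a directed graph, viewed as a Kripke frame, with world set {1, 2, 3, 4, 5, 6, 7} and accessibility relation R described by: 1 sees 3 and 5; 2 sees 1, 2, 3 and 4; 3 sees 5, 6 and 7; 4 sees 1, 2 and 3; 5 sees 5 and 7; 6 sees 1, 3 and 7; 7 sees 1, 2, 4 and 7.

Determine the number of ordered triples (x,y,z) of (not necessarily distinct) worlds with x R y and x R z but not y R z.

33

Enumerating: (1,3,3), (1,5,3), (2,1,1), (2,1,2), (2,1,4), (2,3,1), (2,3,2), (2,3,3), (2,3,4), (2,4,4), (3,5,6), (3,6,5), … and 21 more.
Total: 33.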